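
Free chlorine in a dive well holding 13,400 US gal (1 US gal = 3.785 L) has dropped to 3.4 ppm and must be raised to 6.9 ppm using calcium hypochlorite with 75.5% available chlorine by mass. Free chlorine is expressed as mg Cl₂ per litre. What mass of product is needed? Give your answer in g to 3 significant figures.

235 g

Volume: 13,400 US gal × 3.785 L/gal = 50,719 L.
Chlorine deficit: 6.9 − 3.4 = 3.5 ppm = 3.5 mg/L as Cl₂.
Cl₂ equivalent needed: 3.5 mg/L × 50,719 L = 177,500 mg = 177.5 g.
Product at 75.5% available chlorine: 177.5 / 0.755 = 235.1 g.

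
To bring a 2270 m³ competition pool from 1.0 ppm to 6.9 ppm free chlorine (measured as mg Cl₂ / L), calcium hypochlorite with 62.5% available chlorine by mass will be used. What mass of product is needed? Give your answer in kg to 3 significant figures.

21.4 kg

Volume: 2270 m³ = 2,270,000 L.
Chlorine deficit: 6.9 − 1.0 = 5.9 ppm = 5.9 mg/L as Cl₂.
Cl₂ equivalent needed: 5.9 mg/L × 2,270,000 L = 13,390,000 mg = 13,390 g.
Product at 62.5% available chlorine: 13,390 / 0.625 = 21,430 g.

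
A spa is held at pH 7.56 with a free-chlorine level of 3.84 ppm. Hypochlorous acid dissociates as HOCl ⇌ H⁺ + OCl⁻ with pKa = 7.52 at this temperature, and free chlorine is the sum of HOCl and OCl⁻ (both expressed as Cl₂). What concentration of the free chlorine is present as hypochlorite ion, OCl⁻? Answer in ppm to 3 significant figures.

[OCl⁻]/[HOCl] = 10^(pH − pKa) = 10^(7.56 − 7.52) = 10^0.04 = 1.096.
Fraction as HOCl = 1 / (1 + 1.096) = 0.477.
OCl⁻ = (1 − 0.477) × 3.84 ppm = 2.008 ppm.

2.01 ppm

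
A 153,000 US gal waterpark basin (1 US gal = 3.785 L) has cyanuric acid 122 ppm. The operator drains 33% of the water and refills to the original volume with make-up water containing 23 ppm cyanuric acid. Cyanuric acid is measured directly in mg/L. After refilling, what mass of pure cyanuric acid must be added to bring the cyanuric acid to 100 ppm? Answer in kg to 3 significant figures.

6.18 kg

Volume: 153,000 US gal × 3.785 L/gal = 579,105 L.
After draining 33% and refilling: 122 × 0.67 + 23 × 0.33 = 89.33 ppm.
Deficit to target: 100 − 89.33 = 10.67 mg/L.
Mass: 10.67 mg/L × 579,105 L = 6179 g cyanuric acid.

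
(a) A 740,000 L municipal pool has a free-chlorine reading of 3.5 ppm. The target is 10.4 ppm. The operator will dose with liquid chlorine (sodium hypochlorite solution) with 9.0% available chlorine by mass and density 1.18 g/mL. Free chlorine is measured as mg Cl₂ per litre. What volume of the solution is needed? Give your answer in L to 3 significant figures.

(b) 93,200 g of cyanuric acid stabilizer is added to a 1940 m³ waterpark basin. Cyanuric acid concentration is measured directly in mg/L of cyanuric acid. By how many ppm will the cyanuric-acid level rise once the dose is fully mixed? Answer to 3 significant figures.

(a) 48.1 L; (b) 48.0 ppm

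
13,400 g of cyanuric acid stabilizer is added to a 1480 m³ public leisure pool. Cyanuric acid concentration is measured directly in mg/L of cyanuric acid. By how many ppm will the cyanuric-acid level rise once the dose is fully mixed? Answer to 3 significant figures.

Volume: 1480 m³ = 1,480,000 L.
Rise: 13,400 g / 1,480,000 L × 1000 = 9.054 mg/L.

9.05 ppm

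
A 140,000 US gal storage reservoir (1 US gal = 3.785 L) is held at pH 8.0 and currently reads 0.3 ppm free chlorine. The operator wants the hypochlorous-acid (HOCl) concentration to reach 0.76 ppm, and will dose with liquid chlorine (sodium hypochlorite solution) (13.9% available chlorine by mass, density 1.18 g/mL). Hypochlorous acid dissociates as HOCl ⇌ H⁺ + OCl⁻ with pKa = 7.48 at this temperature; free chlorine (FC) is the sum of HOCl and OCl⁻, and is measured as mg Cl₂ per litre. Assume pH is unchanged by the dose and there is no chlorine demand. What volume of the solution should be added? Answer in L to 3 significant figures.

9.62 L

Volume: 140,000 US gal × 3.785 L/gal = 529,900 L.
[OCl⁻]/[HOCl] = 10^(pH − pKa) = 10^(8.0 − 7.48) = 3.311; fraction as HOCl = 1/(1 + 3.311) = 0.2319.
Free chlorine required for 0.76 ppm HOCl: 0.76 / 0.2319 = 3.277 ppm.
FC to add: 3.277 − 0.3 = 2.977 mg/L as Cl₂.
Cl₂ equivalent: 2.977 mg/L × 529,900 L = 1577 g.
Product at 13.9% available Cl: 1577 / 0.139 = 11,350 g.
Volume: 11,350 g ÷ 1.18 g/mL = 9617 mL.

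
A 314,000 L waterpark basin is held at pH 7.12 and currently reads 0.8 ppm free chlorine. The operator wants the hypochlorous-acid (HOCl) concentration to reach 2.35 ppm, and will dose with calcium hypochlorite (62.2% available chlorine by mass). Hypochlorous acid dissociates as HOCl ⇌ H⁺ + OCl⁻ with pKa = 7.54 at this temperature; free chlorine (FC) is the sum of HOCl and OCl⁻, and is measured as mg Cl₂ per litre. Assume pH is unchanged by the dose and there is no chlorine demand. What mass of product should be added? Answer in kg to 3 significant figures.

1.23 kg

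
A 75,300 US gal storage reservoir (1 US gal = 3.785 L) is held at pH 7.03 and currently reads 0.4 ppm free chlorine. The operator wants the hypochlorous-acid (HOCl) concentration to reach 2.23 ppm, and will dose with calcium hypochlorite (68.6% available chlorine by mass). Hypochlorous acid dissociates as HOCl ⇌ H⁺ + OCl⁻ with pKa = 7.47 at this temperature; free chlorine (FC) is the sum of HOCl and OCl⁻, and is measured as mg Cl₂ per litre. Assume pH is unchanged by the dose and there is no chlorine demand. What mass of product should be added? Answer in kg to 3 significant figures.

Volume: 75,300 US gal × 3.785 L/gal = 285,010 L.
[OCl⁻]/[HOCl] = 10^(pH − pKa) = 10^(7.03 − 7.47) = 0.3631; fraction as HOCl = 1/(1 + 0.3631) = 0.7336.
Free chlorine required for 2.23 ppm HOCl: 2.23 / 0.7336 = 3.04 ppm.
FC to add: 3.04 − 0.4 = 2.64 mg/L as Cl₂.
Cl₂ equivalent: 2.64 mg/L × 285,010 L = 752.3 g.
Product at 68.6% available Cl: 752.3 / 0.686 = 1097 g.

1.10 kg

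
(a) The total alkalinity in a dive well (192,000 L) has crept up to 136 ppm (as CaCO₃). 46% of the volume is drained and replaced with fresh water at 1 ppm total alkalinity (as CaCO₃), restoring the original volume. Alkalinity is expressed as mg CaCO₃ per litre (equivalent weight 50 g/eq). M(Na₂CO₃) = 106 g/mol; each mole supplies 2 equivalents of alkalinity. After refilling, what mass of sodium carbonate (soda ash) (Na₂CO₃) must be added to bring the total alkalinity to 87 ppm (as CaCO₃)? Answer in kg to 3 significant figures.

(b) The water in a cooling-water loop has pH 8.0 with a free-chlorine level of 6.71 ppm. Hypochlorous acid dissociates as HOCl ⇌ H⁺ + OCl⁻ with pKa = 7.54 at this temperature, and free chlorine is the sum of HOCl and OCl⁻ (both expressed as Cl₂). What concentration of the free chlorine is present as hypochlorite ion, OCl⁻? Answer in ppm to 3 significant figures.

(a) After draining 46% and refilling: 136 × 0.54 + 1 × 0.46 = 73.9 ppm.
(a) Deficit to target: 87 − 73.9 = 13.1 mg/L.
(a) As CaCO₃: 13.1 mg/L × 192,000 L = 2515 g; ÷ 50 g/eq ÷ 2 = 25.15 mol Na₂CO₃.
(a) Mass: 25.15 × 106 = 2666 g.

(b) [OCl⁻]/[HOCl] = 10^(pH − pKa) = 10^(8.0 − 7.54) = 10^0.46 = 2.884.
(b) Fraction as HOCl = 1 / (1 + 2.884) = 0.2575.
(b) OCl⁻ = (1 − 0.2575) × 6.71 ppm = 4.982 ppm.

(a) 2.67 kg; (b) 4.98 ppm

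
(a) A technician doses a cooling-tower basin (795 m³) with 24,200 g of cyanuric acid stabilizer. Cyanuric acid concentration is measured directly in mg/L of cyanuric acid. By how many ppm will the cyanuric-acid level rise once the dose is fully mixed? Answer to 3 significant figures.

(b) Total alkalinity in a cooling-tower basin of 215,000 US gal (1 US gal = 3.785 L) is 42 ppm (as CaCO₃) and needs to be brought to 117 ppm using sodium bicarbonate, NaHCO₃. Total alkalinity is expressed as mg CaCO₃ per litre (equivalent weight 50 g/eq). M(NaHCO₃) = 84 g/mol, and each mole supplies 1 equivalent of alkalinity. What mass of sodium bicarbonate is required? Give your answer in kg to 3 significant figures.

(a) Volume: 795 m³ = 795,000 L.
(a) Rise: 24,200 g / 795,000 L × 1000 = 30.44 mg/L.

(b) Volume: 215,000 US gal × 3.785 L/gal = 813,775 L.
(b) Alkalinity to add: (117 − 42) = 75 mg/L as CaCO₃ × 813,775 L = 61,030 g as CaCO₃.
(b) Equivalents: 61,030 g ÷ 50 g/eq = 1221 eq.
(b) NaHCO₃ supplies 1 eq per mole → 1221 mol.
(b) Mass: 1221 mol × 84 g/mol = 102,500 g.

(a) 30.4 ppm; (b) 103 kg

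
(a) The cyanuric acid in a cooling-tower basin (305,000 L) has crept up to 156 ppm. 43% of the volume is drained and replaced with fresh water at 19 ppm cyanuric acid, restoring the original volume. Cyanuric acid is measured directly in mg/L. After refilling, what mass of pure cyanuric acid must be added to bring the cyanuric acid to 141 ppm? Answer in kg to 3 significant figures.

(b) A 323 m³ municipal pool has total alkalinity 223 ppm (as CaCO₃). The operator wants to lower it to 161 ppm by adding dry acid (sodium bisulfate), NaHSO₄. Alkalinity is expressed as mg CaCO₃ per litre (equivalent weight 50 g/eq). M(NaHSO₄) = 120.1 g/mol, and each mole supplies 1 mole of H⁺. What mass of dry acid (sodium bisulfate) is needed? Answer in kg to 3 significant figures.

(a) 13.4 kg; (b) 48.1 kg

(a) After draining 43% and refilling: 156 × 0.57 + 19 × 0.43 = 97.09 ppm.
(a) Deficit to target: 141 − 97.09 = 43.91 mg/L.
(a) Mass: 43.91 mg/L × 305,000 L = 13,390 g cyanuric acid.

(b) Volume: 323 m³ = 323,000 L.
(b) Alkalinity to neutralize: (223 − 161) = 62 mg/L as CaCO₃ × 323,000 L = 20,030 g as CaCO₃.
(b) Equivalents of H⁺ required: 20,030 ÷ 50 g/eq = 400.5 eq = 400.5 mol NaHSO₄.
(b) Mass of NaHSO₄: 400.5 × 120.1 = 48,100 g.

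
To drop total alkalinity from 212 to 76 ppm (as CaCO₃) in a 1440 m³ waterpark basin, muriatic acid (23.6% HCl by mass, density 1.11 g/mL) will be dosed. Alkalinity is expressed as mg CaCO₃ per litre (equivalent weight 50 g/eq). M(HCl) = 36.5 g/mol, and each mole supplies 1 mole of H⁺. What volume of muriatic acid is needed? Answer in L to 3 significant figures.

546 L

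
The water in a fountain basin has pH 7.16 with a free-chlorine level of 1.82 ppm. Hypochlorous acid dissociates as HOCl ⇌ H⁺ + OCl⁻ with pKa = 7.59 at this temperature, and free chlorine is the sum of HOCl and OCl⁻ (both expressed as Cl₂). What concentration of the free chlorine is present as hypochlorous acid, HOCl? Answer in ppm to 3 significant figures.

[OCl⁻]/[HOCl] = 10^(pH − pKa) = 10^(7.16 − 7.59) = 10^-0.43 = 0.3715.
Fraction as HOCl = 1 / (1 + 0.3715) = 0.7291.
HOCl = 0.7291 × 1.82 ppm = 1.327 ppm.

1.33 ppm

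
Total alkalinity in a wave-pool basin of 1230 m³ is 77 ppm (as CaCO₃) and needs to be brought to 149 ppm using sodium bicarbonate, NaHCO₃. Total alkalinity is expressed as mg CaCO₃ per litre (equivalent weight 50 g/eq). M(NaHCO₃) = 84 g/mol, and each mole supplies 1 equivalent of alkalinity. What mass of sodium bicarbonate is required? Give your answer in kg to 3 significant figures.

149 kg

Volume: 1230 m³ = 1,230,000 L.
Alkalinity to add: (149 − 77) = 72 mg/L as CaCO₃ × 1,230,000 L = 88,560 g as CaCO₃.
Equivalents: 88,560 g ÷ 50 g/eq = 1771 eq.
NaHCO₃ supplies 1 eq per mole → 1771 mol.
Mass: 1771 mol × 84 g/mol = 148,800 g.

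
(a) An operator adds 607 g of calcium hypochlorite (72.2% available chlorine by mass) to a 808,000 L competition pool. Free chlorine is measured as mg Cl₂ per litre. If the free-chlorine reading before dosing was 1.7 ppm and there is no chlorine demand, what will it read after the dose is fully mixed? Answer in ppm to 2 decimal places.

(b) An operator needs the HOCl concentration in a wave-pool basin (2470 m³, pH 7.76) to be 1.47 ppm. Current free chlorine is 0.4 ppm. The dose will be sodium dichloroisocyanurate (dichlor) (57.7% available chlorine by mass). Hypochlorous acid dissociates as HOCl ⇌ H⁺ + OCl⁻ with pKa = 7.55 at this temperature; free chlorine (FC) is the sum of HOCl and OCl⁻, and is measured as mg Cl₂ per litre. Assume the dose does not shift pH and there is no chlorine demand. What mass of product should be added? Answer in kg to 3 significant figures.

(a) 2.24 ppm; (b) 14.8 kg

(a) Available chlorine delivered: 607 g × 0.722 = 438.3 g as Cl₂.
(a) Concentration rise: 438.3 g / 808,000 L = 0.5424 mg/L = 0.54 ppm.
(a) Final FC: 1.7 + 0.54 = 2.24 ppm.

(b) Volume: 2470 m³ = 2,470,000 L.
(b) [OCl⁻]/[HOCl] = 10^(pH − pKa) = 10^(7.76 − 7.55) = 1.622; fraction as HOCl = 1/(1 + 1.622) = 0.3814.
(b) Free chlorine required for 1.47 ppm HOCl: 1.47 / 0.3814 = 3.854 ppm.
(b) FC to add: 3.854 − 0.4 = 3.454 mg/L as Cl₂.
(b) Cl₂ equivalent: 3.454 mg/L × 2,470,000 L = 8532 g.
(b) Product at 57.7% available Cl: 8532 / 0.577 = 14,790 g.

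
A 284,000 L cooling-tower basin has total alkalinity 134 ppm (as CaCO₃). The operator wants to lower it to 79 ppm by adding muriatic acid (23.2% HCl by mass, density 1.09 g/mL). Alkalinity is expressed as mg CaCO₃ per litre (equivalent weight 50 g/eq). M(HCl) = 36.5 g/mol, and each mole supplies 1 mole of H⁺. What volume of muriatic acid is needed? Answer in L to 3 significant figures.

Alkalinity to neutralize: (134 − 79) = 55 mg/L as CaCO₃ × 284,000 L = 15,620 g as CaCO₃.
Equivalents of H⁺ required: 15,620 ÷ 50 g/eq = 312.4 eq = 312.4 mol HCl.
Mass of HCl: 312.4 × 36.5 = 11,400 g.
Mass of 23.2% solution: 11,400 / 0.232 = 49,150 g.
Volume: 49,150 g ÷ 1.09 g/mL = 45,090 mL.

45.1 L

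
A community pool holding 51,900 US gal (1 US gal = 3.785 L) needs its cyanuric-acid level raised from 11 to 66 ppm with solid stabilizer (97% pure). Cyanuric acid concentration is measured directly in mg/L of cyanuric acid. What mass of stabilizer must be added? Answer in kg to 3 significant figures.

11.1 kg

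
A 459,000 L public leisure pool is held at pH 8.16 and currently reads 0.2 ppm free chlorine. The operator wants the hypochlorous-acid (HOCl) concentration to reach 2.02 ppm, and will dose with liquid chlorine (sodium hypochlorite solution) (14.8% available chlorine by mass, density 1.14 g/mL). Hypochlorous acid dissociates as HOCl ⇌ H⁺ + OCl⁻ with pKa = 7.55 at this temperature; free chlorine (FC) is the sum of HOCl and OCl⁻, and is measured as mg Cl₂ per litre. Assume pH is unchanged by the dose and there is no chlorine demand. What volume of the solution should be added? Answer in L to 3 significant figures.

[OCl⁻]/[HOCl] = 10^(pH − pKa) = 10^(8.16 − 7.55) = 4.074; fraction as HOCl = 1/(1 + 4.074) = 0.1971.
Free chlorine required for 2.02 ppm HOCl: 2.02 / 0.1971 = 10.25 ppm.
FC to add: 10.25 − 0.2 = 10.05 mg/L as Cl₂.
Cl₂ equivalent: 10.05 mg/L × 459,000 L = 4613 g.
Product at 14.8% available Cl: 4613 / 0.148 = 31,170 g.
Volume: 31,170 g ÷ 1.14 g/mL = 27,340 mL.

27.3 L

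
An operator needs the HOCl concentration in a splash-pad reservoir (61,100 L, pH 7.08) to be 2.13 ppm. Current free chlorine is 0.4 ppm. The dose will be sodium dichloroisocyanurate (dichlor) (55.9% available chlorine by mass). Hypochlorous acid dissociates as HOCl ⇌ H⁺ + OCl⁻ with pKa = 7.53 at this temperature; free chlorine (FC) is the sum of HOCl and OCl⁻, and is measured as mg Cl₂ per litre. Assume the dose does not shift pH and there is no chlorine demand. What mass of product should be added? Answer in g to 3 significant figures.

[OCl⁻]/[HOCl] = 10^(pH − pKa) = 10^(7.08 − 7.53) = 0.3548; fraction as HOCl = 1/(1 + 0.3548) = 0.7381.
Free chlorine required for 2.13 ppm HOCl: 2.13 / 0.7381 = 2.886 ppm.
FC to add: 2.886 − 0.4 = 2.486 mg/L as Cl₂.
Cl₂ equivalent: 2.486 mg/L × 61,100 L = 151.9 g.
Product at 55.9% available Cl: 151.9 / 0.559 = 271.7 g.

272 g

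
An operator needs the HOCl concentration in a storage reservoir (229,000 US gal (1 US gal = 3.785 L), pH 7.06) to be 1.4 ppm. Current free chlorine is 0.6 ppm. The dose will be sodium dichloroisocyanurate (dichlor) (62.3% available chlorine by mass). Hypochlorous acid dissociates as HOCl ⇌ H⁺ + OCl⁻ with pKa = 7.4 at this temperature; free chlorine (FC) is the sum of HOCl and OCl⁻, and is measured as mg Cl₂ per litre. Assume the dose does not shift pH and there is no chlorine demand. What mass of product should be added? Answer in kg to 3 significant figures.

2.00 kg

Volume: 229,000 US gal × 3.785 L/gal = 866,765 L.
[OCl⁻]/[HOCl] = 10^(pH − pKa) = 10^(7.06 − 7.4) = 0.4571; fraction as HOCl = 1/(1 + 0.4571) = 0.6863.
Free chlorine required for 1.4 ppm HOCl: 1.4 / 0.6863 = 2.04 ppm.
FC to add: 2.04 − 0.6 = 1.44 mg/L as Cl₂.
Cl₂ equivalent: 1.44 mg/L × 866,765 L = 1248 g.
Product at 62.3% available Cl: 1248 / 0.623 = 2003 g.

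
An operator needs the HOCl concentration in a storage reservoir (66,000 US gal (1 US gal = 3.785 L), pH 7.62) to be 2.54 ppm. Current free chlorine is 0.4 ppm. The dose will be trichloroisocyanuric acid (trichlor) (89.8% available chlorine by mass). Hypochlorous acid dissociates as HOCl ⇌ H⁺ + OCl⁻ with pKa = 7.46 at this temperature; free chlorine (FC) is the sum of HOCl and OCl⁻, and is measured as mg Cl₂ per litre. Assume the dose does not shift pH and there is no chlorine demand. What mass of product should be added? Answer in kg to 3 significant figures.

1.62 kg

Volume: 66,000 US gal × 3.785 L/gal = 249,810 L.
[OCl⁻]/[HOCl] = 10^(pH − pKa) = 10^(7.62 − 7.46) = 1.445; fraction as HOCl = 1/(1 + 1.445) = 0.4089.
Free chlorine required for 2.54 ppm HOCl: 2.54 / 0.4089 = 6.211 ppm.
FC to add: 6.211 − 0.4 = 5.811 mg/L as Cl₂.
Cl₂ equivalent: 5.811 mg/L × 249,810 L = 1452 g.
Product at 89.8% available Cl: 1452 / 0.898 = 1617 g.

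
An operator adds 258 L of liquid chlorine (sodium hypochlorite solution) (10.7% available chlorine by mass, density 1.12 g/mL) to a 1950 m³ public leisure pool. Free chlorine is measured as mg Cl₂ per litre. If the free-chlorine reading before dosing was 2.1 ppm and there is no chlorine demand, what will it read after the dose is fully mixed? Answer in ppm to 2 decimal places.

Volume: 1950 m³ = 1,950,000 L.
Mass of solution: 258 L × 1000 mL/L × 1.12 g/mL = 289,000 g.
Available chlorine delivered: 289,000 g × 0.107 = 30,920 g as Cl₂.
Concentration rise: 30,920 g / 1,950,000 L = 15.86 mg/L = 15.86 ppm.
Final FC: 2.1 + 15.86 = 17.96 ppm.

17.96 ppm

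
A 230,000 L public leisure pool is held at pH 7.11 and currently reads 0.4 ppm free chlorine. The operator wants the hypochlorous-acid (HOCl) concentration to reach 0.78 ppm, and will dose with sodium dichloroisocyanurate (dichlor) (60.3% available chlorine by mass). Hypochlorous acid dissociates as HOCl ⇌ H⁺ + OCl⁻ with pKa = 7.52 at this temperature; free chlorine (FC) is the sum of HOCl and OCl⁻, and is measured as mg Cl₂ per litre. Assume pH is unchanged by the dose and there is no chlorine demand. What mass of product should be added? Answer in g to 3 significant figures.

261 g

[OCl⁻]/[HOCl] = 10^(pH − pKa) = 10^(7.11 − 7.52) = 0.389; fraction as HOCl = 1/(1 + 0.389) = 0.7199.
Free chlorine required for 0.78 ppm HOCl: 0.78 / 0.7199 = 1.083 ppm.
FC to add: 1.083 − 0.4 = 0.6835 mg/L as Cl₂.
Cl₂ equivalent: 0.6835 mg/L × 230,000 L = 157.2 g.
Product at 60.3% available Cl: 157.2 / 0.603 = 260.7 g.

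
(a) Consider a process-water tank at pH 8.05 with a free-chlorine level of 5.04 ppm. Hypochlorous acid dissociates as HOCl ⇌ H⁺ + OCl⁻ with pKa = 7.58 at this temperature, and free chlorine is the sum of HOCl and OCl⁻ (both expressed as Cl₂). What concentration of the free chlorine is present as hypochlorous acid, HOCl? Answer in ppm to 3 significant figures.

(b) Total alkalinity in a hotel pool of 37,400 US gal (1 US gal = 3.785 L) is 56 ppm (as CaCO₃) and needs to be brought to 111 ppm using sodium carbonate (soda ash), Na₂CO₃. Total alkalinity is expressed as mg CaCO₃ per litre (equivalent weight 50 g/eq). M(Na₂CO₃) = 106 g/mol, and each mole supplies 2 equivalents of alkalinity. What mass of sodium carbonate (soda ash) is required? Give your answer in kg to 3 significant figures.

(a) 1.28 ppm; (b) 8.25 kg

(a) [OCl⁻]/[HOCl] = 10^(pH − pKa) = 10^(8.05 − 7.58) = 10^0.47 = 2.951.
(a) Fraction as HOCl = 1 / (1 + 2.951) = 0.2531.
(a) HOCl = 0.2531 × 5.04 ppm = 1.276 ppm.

(b) Volume: 37,400 US gal × 3.785 L/gal = 141,559 L.
(b) Alkalinity to add: (111 − 56) = 55 mg/L as CaCO₃ × 141,559 L = 7786 g as CaCO₃.
(b) Equivalents: 7786 g ÷ 50 g/eq = 155.7 eq.
(b) Each mole of Na₂CO₃ supplies 2 eq, so 155.7 / 2 = 77.86 mol.
(b) Mass: 77.86 mol × 106 g/mol = 8253 g.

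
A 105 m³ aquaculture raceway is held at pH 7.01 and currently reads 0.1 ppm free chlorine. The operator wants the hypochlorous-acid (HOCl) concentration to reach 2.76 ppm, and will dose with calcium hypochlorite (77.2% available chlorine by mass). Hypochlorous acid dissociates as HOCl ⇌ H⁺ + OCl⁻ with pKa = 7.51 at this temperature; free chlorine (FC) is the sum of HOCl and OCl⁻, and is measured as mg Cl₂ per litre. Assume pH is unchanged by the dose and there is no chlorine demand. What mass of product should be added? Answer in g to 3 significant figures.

480 g

Volume: 105 m³ = 105,000 L.
[OCl⁻]/[HOCl] = 10^(pH − pKa) = 10^(7.01 − 7.51) = 0.3162; fraction as HOCl = 1/(1 + 0.3162) = 0.7597.
Free chlorine required for 2.76 ppm HOCl: 2.76 / 0.7597 = 3.633 ppm.
FC to add: 3.633 − 0.1 = 3.533 mg/L as Cl₂.
Cl₂ equivalent: 3.533 mg/L × 105,000 L = 370.9 g.
Product at 77.2% available Cl: 370.9 / 0.772 = 480.5 g.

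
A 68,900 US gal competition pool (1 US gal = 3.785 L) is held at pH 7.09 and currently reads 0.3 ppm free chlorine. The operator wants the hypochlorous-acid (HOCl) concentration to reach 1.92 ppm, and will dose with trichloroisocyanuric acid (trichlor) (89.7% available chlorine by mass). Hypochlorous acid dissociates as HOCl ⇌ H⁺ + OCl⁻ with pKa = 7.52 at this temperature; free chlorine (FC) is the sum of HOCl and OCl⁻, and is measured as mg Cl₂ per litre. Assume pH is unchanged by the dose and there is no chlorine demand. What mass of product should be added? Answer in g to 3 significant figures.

Volume: 68,900 US gal × 3.785 L/gal = 260,786 L.
[OCl⁻]/[HOCl] = 10^(pH − pKa) = 10^(7.09 − 7.52) = 0.3715; fraction as HOCl = 1/(1 + 0.3715) = 0.7291.
Free chlorine required for 1.92 ppm HOCl: 1.92 / 0.7291 = 2.633 ppm.
FC to add: 2.633 − 0.3 = 2.333 mg/L as Cl₂.
Cl₂ equivalent: 2.333 mg/L × 260,786 L = 608.5 g.
Product at 89.7% available Cl: 608.5 / 0.897 = 678.4 g.

678 g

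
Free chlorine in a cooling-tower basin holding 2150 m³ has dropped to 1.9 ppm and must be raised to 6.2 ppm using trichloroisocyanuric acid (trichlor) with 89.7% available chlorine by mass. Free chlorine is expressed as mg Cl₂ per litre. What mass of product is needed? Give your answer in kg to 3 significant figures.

10.3 kg

Volume: 2150 m³ = 2,150,000 L.
Chlorine deficit: 6.2 − 1.9 = 4.3 ppm = 4.3 mg/L as Cl₂.
Cl₂ equivalent needed: 4.3 mg/L × 2,150,000 L = 9,245,000 mg = 9245 g.
Product at 89.7% available chlorine: 9245 / 0.897 = 10,310 g.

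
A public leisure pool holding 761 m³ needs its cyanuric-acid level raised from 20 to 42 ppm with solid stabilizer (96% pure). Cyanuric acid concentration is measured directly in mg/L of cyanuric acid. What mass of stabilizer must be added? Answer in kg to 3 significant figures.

17.4 kg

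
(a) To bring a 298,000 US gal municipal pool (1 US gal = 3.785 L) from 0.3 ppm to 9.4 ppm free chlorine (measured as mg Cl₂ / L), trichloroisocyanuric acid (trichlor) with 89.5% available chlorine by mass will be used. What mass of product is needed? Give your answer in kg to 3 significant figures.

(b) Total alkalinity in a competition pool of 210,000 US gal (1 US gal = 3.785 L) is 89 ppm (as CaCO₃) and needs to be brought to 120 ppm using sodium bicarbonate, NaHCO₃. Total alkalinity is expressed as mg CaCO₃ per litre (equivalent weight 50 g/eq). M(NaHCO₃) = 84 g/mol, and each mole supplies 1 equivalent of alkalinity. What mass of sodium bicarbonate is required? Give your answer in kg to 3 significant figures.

(a) Volume: 298,000 US gal × 3.785 L/gal = 1,127,930 L.
(a) Chlorine deficit: 9.4 − 0.3 = 9.1 ppm = 9.1 mg/L as Cl₂.
(a) Cl₂ equivalent needed: 9.1 mg/L × 1,127,930 L = 10,260,000 mg = 10,260 g.
(a) Product at 89.5% available chlorine: 10,260 / 0.895 = 11,470 g.

(b) Volume: 210,000 US gal × 3.785 L/gal = 794,850 L.
(b) Alkalinity to add: (120 − 89) = 31 mg/L as CaCO₃ × 794,850 L = 24,640 g as CaCO₃.
(b) Equivalents: 24,640 g ÷ 50 g/eq = 492.8 eq.
(b) NaHCO₃ supplies 1 eq per mole → 492.8 mol.
(b) Mass: 492.8 mol × 84 g/mol = 41,400 g.

(a) 11.5 kg; (b) 41.4 kg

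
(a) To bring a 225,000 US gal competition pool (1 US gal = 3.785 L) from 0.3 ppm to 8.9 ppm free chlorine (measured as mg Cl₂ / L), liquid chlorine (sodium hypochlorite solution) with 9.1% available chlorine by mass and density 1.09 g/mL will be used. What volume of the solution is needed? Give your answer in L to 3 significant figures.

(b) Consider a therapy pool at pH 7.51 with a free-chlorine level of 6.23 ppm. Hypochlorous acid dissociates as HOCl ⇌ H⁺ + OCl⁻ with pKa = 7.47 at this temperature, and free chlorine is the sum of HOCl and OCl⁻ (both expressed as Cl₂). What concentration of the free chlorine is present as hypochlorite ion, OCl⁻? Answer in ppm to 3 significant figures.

(a) Volume: 225,000 US gal × 3.785 L/gal = 851,625 L.
(a) Chlorine deficit: 8.9 − 0.3 = 8.6 ppm = 8.6 mg/L as Cl₂.
(a) Cl₂ equivalent needed: 8.6 mg/L × 851,625 L = 7,324,000 mg = 7324 g.
(a) Product at 9.1% available chlorine: 7324 / 0.091 = 80,480 g.
(a) Volume at density 1.09 g/mL: 80,480 g ÷ 1.09 g/mL = 73,840 mL.

(b) [OCl⁻]/[HOCl] = 10^(pH − pKa) = 10^(7.51 − 7.47) = 10^0.04 = 1.096.
(b) Fraction as HOCl = 1 / (1 + 1.096) = 0.477.
(b) OCl⁻ = (1 − 0.477) × 6.23 ppm = 3.258 ppm.

(a) 73.8 L; (b) 3.26 ppm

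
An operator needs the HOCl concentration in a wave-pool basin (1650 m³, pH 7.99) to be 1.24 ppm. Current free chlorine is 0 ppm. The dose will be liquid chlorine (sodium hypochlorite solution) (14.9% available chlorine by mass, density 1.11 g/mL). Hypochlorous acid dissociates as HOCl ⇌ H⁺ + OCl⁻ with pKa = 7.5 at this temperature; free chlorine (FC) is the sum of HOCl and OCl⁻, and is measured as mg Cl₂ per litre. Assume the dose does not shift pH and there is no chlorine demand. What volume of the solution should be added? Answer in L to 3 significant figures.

50.6 L

Volume: 1650 m³ = 1,650,000 L.
[OCl⁻]/[HOCl] = 10^(pH − pKa) = 10^(7.99 − 7.5) = 3.09; fraction as HOCl = 1/(1 + 3.09) = 0.2445.
Free chlorine required for 1.24 ppm HOCl: 1.24 / 0.2445 = 5.072 ppm.
FC to add: 5.072 − 0 = 5.072 mg/L as Cl₂.
Cl₂ equivalent: 5.072 mg/L × 1,650,000 L = 8369 g.
Product at 14.9% available Cl: 8369 / 0.149 = 56,170 g.
Volume: 56,170 g ÷ 1.11 g/mL = 50,600 mL.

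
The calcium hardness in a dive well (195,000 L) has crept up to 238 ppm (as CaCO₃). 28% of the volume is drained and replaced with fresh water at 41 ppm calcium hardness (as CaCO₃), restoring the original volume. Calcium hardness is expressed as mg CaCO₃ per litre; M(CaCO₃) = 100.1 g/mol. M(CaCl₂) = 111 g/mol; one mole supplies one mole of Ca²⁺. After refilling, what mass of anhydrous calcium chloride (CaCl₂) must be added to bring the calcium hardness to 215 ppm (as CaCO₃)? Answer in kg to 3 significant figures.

6.95 kg

After draining 28% and refilling: 238 × 0.72 + 41 × 0.28 = 182.84 ppm.
Deficit to target: 215 − 182.84 = 32.16 mg/L.
As CaCO₃: 32.16 mg/L × 195,000 L = 6271 g; ÷ 100.1 = 62.65 mol Ca²⁺.
Mass: 62.65 × 111 = 6954 g.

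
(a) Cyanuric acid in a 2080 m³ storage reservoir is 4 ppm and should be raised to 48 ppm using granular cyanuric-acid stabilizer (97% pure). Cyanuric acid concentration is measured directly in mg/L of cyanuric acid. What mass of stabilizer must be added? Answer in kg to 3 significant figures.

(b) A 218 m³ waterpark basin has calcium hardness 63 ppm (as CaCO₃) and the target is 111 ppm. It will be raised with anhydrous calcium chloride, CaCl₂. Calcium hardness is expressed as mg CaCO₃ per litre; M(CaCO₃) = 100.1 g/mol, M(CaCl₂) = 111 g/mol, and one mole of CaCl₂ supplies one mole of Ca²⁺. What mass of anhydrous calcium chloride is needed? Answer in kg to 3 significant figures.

(a) Volume: 2080 m³ = 2,080,000 L.
(a) CYA to add: (48 − 4) = 44 mg/L × 2,080,000 L = 91,520 g cyanuric acid.
(a) At 97% purity: 91,520 / 0.97 = 94,350 g product.

(b) Volume: 218 m³ = 218,000 L.
(b) Hardness to add: (111 − 63) = 48 mg/L as CaCO₃ × 218,000 L = 10,460 g as CaCO₃.
(b) Moles of Ca²⁺ (1 mol Ca²⁺ ≡ 1 mol CaCO₃): 10,460 / 100.1 g/mol = 104.5 mol.
(b) Mass of CaCl₂: 104.5 × 111 = 11,600 g.

(a) 94.4 kg; (b) 11.6 kg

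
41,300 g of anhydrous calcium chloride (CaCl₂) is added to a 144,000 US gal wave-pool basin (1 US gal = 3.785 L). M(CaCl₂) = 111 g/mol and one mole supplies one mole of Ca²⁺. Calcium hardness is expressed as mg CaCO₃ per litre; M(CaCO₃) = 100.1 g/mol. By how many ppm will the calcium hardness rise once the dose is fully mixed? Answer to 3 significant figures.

Volume: 144,000 US gal × 3.785 L/gal = 545,040 L.
Moles of Ca²⁺: 41,300 g ÷ 111 g/mol = 372.1 mol.
As CaCO₃: 372.1 mol × 100.1 g/mol = 37,240 g.
Rise: 37,240 g / 545,040 L × 1000 = 68.33 mg/L.

68.3 ppm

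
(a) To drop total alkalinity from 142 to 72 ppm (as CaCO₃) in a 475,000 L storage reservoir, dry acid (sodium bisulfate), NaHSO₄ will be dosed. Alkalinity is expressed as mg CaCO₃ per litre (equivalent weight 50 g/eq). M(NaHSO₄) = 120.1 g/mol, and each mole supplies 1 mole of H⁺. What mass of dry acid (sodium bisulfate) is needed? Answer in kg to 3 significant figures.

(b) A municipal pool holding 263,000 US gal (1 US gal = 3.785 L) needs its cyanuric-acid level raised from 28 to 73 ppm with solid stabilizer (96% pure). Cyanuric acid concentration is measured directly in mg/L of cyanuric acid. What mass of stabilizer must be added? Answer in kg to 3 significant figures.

(a) 79.9 kg; (b) 46.7 kg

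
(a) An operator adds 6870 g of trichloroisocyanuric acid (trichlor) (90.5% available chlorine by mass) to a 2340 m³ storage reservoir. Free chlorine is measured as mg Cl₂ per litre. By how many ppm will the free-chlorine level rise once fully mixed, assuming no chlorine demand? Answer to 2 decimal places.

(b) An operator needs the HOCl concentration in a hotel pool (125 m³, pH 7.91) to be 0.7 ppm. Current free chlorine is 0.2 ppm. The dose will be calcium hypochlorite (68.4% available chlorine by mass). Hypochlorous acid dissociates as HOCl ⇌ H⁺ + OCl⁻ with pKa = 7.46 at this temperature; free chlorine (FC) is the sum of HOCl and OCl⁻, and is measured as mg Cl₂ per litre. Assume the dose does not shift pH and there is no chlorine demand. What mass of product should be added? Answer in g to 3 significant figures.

(a) 2.66 ppm; (b) 452 g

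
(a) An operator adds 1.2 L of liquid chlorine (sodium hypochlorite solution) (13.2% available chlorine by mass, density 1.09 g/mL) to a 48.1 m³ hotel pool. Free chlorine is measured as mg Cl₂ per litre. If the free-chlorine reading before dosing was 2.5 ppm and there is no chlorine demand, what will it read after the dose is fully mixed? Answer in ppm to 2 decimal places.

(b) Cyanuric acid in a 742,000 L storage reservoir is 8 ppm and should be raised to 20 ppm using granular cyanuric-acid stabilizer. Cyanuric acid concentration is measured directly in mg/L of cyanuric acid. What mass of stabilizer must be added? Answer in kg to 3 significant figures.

(a) 6.09 ppm; (b) 8.90 kg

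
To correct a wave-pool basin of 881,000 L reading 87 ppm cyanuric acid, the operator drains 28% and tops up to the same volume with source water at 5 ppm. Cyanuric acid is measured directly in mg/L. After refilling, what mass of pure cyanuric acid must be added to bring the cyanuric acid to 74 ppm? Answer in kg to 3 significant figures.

After draining 28% and refilling: 87 × 0.72 + 5 × 0.28 = 64.04 ppm.
Deficit to target: 74 − 64.04 = 9.96 mg/L.
Mass: 9.96 mg/L × 881,000 L = 8775 g cyanuric acid.

8.77 kg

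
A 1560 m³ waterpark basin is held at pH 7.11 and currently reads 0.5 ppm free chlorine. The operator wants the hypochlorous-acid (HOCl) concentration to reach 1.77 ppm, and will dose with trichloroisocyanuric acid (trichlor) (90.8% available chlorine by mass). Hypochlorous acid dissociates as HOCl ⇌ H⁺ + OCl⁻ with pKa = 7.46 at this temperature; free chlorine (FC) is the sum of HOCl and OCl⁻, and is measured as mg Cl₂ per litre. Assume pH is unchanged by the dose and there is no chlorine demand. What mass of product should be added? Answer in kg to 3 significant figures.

Volume: 1560 m³ = 1,560,000 L.
[OCl⁻]/[HOCl] = 10^(pH − pKa) = 10^(7.11 − 7.46) = 0.4467; fraction as HOCl = 1/(1 + 0.4467) = 0.6912.
Free chlorine required for 1.77 ppm HOCl: 1.77 / 0.6912 = 2.561 ppm.
FC to add: 2.561 − 0.5 = 2.061 mg/L as Cl₂.
Cl₂ equivalent: 2.061 mg/L × 1,560,000 L = 3215 g.
Product at 90.8% available Cl: 3215 / 0.908 = 3540 g.

3.54 kg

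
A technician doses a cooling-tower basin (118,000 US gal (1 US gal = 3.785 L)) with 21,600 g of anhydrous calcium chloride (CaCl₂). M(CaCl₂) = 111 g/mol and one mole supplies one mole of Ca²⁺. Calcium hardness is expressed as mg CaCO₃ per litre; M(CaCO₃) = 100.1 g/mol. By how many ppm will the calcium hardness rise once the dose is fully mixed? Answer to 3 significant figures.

Volume: 118,000 US gal × 3.785 L/gal = 446,630 L.
Moles of Ca²⁺: 21,600 g ÷ 111 g/mol = 194.6 mol.
As CaCO₃: 194.6 mol × 100.1 g/mol = 19,480 g.
Rise: 19,480 g / 446,630 L × 1000 = 43.61 mg/L.

43.6 ppm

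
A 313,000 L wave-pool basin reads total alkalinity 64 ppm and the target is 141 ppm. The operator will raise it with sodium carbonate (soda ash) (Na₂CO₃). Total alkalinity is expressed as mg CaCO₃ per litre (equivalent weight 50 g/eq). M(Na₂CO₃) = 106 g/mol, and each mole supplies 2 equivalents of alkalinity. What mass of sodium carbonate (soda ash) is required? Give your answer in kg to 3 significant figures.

Alkalinity to add: (141 − 64) = 77 mg/L as CaCO₃ × 313,000 L = 24,100 g as CaCO₃.
Equivalents: 24,100 g ÷ 50 g/eq = 482 eq.
Each mole of Na₂CO₃ supplies 2 eq, so 482 / 2 = 241 mol.
Mass: 241 mol × 106 g/mol = 25,550 g.

25.5 kg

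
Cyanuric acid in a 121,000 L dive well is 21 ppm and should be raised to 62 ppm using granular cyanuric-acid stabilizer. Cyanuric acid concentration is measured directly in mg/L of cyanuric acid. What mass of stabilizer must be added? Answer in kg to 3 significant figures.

4.96 kg

CYA to add: (62 − 21) = 41 mg/L × 121,000 L = 4961 g cyanuric acid.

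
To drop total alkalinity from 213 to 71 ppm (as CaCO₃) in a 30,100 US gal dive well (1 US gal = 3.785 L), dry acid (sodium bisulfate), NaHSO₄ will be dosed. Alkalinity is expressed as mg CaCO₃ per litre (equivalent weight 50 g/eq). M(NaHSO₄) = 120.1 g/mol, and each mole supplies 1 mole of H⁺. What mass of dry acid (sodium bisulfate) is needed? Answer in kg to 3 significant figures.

38.9 kg

Volume: 30,100 US gal × 3.785 L/gal = 113,928 L.
Alkalinity to neutralize: (213 − 71) = 142 mg/L as CaCO₃ × 113,928 L = 16,180 g as CaCO₃.
Equivalents of H⁺ required: 16,180 ÷ 50 g/eq = 323.6 eq = 323.6 mol NaHSO₄.
Mass of NaHSO₄: 323.6 × 120.1 = 38,860 g.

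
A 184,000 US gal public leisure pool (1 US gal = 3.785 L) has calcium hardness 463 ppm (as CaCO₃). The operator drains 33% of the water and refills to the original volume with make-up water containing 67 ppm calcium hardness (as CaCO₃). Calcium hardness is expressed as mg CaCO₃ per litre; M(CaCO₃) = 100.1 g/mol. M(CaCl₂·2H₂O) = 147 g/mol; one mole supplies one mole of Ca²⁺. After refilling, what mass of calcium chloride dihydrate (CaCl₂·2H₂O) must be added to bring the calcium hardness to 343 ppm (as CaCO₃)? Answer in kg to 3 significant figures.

Volume: 184,000 US gal × 3.785 L/gal = 696,440 L.
After draining 33% and refilling: 463 × 0.67 + 67 × 0.33 = 332.32 ppm.
Deficit to target: 343 − 332.32 = 10.68 mg/L.
As CaCO₃: 10.68 mg/L × 696,440 L = 7438 g; ÷ 100.1 = 74.31 mol Ca²⁺.
Mass: 74.31 × 147 = 10,920 g.

10.9 kg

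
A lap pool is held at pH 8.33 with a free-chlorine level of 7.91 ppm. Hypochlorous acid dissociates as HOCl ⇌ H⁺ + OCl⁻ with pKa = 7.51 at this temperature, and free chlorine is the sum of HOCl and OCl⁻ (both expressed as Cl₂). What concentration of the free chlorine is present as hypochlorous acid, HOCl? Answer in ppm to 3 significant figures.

[OCl⁻]/[HOCl] = 10^(pH − pKa) = 10^(8.33 − 7.51) = 10^0.82 = 6.607.
Fraction as HOCl = 1 / (1 + 6.607) = 0.1315.
HOCl = 0.1315 × 7.91 ppm = 1.04 ppm.

1.04 ppm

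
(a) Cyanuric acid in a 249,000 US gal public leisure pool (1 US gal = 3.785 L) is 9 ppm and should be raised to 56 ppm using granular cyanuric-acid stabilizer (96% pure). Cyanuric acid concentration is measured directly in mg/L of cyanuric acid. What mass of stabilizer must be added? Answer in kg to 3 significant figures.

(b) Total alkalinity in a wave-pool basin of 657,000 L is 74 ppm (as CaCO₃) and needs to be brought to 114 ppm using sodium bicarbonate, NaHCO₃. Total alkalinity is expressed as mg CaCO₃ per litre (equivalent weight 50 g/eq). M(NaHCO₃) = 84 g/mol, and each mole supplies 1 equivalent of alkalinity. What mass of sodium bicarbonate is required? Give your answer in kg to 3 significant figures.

(a) 46.1 kg; (b) 44.2 kg

(a) Volume: 249,000 US gal × 3.785 L/gal = 942,465 L.
(a) CYA to add: (56 − 9) = 47 mg/L × 942,465 L = 44,300 g cyanuric acid.
(a) At 96% purity: 44,300 / 0.96 = 46,140 g product.

(b) Alkalinity to add: (114 − 74) = 40 mg/L as CaCO₃ × 657,000 L = 26,280 g as CaCO₃.
(b) Equivalents: 26,280 g ÷ 50 g/eq = 525.6 eq.
(b) NaHCO₃ supplies 1 eq per mole → 525.6 mol.
(b) Mass: 525.6 mol × 84 g/mol = 44,150 g.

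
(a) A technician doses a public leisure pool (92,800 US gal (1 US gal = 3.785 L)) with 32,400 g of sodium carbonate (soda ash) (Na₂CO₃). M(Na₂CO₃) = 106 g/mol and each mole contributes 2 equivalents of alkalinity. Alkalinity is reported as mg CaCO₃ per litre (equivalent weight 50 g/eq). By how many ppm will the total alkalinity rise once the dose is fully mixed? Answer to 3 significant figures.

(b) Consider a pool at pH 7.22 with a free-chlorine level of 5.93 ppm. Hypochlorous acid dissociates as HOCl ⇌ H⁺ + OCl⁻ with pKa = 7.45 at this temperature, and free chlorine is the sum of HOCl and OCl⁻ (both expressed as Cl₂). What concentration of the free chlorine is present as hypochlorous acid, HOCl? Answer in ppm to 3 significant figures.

(a) 87.0 ppm; (b) 3.73 ppm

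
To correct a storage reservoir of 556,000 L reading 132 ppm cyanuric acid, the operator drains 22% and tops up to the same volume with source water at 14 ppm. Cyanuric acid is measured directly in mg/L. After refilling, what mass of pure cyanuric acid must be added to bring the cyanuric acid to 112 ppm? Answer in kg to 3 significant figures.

After draining 22% and refilling: 132 × 0.78 + 14 × 0.22 = 106.04 ppm.
Deficit to target: 112 − 106.04 = 5.96 mg/L.
Mass: 5.96 mg/L × 556,000 L = 3314 g cyanuric acid.

3.31 kg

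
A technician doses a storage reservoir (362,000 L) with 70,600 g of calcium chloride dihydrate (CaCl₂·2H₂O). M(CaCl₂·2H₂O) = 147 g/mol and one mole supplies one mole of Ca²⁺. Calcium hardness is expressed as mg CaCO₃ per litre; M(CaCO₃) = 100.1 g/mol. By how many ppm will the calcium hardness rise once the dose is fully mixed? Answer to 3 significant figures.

133 ppm

Moles of Ca²⁺: 70,600 g ÷ 147 g/mol = 480.3 mol.
As CaCO₃: 480.3 mol × 100.1 g/mol = 48,080 g.
Rise: 48,080 g / 362,000 L × 1000 = 132.8 mg/L.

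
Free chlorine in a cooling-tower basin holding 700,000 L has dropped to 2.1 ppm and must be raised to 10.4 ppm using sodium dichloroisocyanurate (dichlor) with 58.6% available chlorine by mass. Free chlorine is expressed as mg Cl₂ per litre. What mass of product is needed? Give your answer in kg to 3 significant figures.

9.91 kg

Chlorine deficit: 10.4 − 2.1 = 8.3 ppm = 8.3 mg/L as Cl₂.
Cl₂ equivalent needed: 8.3 mg/L × 700,000 L = 5,810,000 mg = 5810 g.
Product at 58.6% available chlorine: 5810 / 0.586 = 9915 g.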